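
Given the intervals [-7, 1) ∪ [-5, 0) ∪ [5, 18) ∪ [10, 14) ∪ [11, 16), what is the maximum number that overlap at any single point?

Walk the sorted start/end points keeping a running depth.
The depth first hits 3 at 11.

3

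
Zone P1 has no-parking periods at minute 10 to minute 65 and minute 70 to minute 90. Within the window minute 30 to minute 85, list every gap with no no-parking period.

Covered (merged): minute 10 to minute 65, minute 70 to minute 90.
Gaps within minute 30 to minute 85: minute 65 to minute 70.

minute 65 to minute 70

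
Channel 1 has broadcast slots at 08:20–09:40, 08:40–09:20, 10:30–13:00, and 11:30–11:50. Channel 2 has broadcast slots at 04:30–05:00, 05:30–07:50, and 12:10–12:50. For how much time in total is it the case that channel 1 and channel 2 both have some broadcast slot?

40 min

Merge the first list: 08:20–09:40, 10:30–13:00.
A ∩ B = 12:10–12:50.
Total: 40 min.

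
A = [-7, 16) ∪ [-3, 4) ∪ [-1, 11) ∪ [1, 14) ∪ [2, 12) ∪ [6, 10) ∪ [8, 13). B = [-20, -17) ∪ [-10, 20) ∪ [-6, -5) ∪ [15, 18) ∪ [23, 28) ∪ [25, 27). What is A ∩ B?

[-7, 16)

First set merges to [-7, 16).
Second set merges to [-20, -17), [-10, 20), [23, 28).
[-7, 16) ∩ B → [-7, 16).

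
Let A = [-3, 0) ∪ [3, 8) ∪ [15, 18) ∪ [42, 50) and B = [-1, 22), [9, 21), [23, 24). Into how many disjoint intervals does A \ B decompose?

Second set merges to [-1, 22), [23, 24).
A \ B = [-3, -1), [42, 50).
That is 2 disjoint pieces.

2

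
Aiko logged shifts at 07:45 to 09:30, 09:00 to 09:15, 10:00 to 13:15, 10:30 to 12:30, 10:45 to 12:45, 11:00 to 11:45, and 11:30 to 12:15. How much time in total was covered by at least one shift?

5 h

Merged: 07:45–09:30, 10:00–13:15.
Lengths: 1 h 45 min + 3 h 15 min = 5 h.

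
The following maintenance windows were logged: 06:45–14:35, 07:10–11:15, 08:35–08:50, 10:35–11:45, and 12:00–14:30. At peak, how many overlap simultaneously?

Sweep endpoints in order; track running count of active intervals.
Peak of 3 reached at 08:35.

3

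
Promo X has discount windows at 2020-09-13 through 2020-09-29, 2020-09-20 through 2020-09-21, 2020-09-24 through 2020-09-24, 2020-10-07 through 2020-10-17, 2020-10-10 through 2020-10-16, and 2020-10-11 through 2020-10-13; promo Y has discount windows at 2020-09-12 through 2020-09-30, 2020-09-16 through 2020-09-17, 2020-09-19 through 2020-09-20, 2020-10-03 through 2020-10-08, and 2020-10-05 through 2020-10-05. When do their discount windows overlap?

First set merges to 2020-09-13 through 2020-09-29, 2020-10-07 through 2020-10-17.
Second set merges to 2020-09-12 through 2020-09-30, 2020-10-03 through 2020-10-08.
2020-09-13 through 2020-09-29 ∩ B → 2020-09-13 through 2020-09-29.
2020-10-07 through 2020-10-17 ∩ B → 2020-10-07 through 2020-10-08.

2020-09-13 through 2020-09-29, 2020-10-07 through 2020-10-08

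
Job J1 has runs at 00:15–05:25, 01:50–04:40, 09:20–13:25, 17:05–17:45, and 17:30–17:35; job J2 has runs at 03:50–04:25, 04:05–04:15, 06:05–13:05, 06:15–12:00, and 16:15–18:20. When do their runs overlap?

03:50-04:25, 09:20-13:05, 17:05-17:45

Merge the first list: 00:15-05:25, 09:20-13:25, 17:05-17:45.
Merge the second list: 03:50-04:25, 06:05-13:05, 16:15-18:20.
00:15-05:25 overlaps B on 03:50-04:25.
09:20-13:25 overlaps B on 09:20-13:05.
17:05-17:45 overlaps B on 17:05-17:45.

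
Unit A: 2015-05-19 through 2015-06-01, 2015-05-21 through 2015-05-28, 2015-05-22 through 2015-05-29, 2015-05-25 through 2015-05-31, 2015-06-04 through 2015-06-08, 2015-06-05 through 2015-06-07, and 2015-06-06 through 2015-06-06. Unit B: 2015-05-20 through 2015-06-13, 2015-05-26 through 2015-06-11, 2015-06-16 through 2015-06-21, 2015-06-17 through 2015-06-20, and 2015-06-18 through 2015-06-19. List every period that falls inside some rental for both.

2015-05-20 through 2015-06-01, 2015-06-04 through 2015-06-08

First set merges to 2015-05-19 through 2015-06-01, 2015-06-04 through 2015-06-08.
Second set merges to 2015-05-20 through 2015-06-13, 2015-06-16 through 2015-06-21.
2015-05-19 through 2015-06-01 ∩ B → 2015-05-20 through 2015-06-01.
2015-06-04 through 2015-06-08 ∩ B → 2015-06-04 through 2015-06-08.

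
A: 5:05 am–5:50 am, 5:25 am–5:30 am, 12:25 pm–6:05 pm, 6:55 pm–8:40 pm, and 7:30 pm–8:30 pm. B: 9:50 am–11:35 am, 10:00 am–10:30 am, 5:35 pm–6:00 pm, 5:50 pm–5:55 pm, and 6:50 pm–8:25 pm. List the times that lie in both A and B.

5:35 pm–6:00 pm, 6:55 pm–8:25 pm

First set merges to 5:05 am–5:50 am, 12:25 pm–6:05 pm, 6:55 pm–8:40 pm.
Second set merges to 9:50 am–11:35 am, 5:35 pm–6:00 pm, 6:50 pm–8:25 pm.
5:05 am–5:50 am falls entirely outside B.
12:25 pm–6:05 pm overlaps B on 5:35 pm–6:00 pm.
6:55 pm–8:40 pm overlaps B on 6:55 pm–8:25 pm.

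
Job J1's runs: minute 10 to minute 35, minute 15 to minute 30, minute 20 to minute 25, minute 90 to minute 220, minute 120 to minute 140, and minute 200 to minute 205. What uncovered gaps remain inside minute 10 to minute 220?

minute 35 to minute 90

The merged coverage is minute 10 to minute 35, minute 90 to minute 220.
Gaps within minute 10 to minute 220: minute 35 to minute 90.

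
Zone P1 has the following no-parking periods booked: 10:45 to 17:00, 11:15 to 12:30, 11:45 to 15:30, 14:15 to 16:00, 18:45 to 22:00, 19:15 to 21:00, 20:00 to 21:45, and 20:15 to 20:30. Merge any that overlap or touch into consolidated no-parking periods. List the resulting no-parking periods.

11:15–12:30 overlaps/touches 10:45–17:00 → extend to 10:45–17:00.
11:45–15:30 overlaps/touches 10:45–17:00 → extend to 10:45–17:00.
14:15–16:00 overlaps/touches 10:45–17:00 → extend to 10:45–17:00.
18:45–22:00 is disjoint → start new block.
19:15–21:00 overlaps/touches 18:45–22:00 → extend to 18:45–22:00.
20:00–21:45 overlaps/touches 18:45–22:00 → extend to 18:45–22:00.
20:15–20:30 overlaps/touches 18:45–22:00 → extend to 18:45–22:00.

10:45–17:00, 18:45–22:00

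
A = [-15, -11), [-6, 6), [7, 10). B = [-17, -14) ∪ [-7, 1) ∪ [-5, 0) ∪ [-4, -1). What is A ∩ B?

[-15, -14) ∪ [-6, 1)

B, merged: [-17, -14), [-7, 1).
[-15, -11) meets the second set on [-15, -14).
[-6, 6) meets the second set on [-6, 1).
[7, 10): no overlap with the second set.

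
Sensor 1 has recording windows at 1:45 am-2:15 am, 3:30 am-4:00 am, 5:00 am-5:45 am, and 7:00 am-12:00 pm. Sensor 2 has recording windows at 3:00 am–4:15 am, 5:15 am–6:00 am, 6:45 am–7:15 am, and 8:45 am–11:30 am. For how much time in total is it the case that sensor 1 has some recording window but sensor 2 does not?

2 h 45 min

A \ B = 1:45 am–2:15 am, 5:00 am–5:15 am, 7:15 am–8:45 am, 11:30 am–12:00 pm.
Total: 30 min + 15 min + 1 h 30 min + 30 min = 2 h 45 min.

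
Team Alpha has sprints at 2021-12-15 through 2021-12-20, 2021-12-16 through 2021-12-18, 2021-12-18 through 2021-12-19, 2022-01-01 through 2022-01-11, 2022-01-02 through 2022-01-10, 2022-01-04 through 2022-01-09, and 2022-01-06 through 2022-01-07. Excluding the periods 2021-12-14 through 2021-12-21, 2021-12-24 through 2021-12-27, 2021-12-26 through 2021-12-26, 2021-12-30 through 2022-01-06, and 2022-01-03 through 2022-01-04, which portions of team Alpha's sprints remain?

2022-01-07 through 2022-01-11

First set merges to 2021-12-15 through 2021-12-20, 2022-01-01 through 2022-01-11.
Second set merges to 2021-12-14 through 2021-12-21, 2021-12-24 through 2021-12-27, 2021-12-30 through 2022-01-06.
2021-12-15 through 2021-12-20: entirely removed.
2022-01-01 through 2022-01-11 \ B = 2022-01-07 through 2022-01-11.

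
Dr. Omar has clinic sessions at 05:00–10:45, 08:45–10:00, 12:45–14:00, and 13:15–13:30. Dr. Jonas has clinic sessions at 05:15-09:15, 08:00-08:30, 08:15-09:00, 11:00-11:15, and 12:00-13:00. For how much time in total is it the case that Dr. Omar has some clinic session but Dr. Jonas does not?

Merge the first list: 05:00–10:45, 12:45–14:00.
Merge the second list: 05:15–09:15, 11:00–11:15, 12:00–13:00.
A \ B = 05:00–05:15, 09:15–10:45, 13:00–14:00.
Total: 15 min + 1 h 30 min + 1 h = 2 h 45 min.

2 h 45 min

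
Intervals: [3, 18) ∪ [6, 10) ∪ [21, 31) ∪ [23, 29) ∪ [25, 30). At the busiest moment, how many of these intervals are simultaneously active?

Sweep endpoints in order; track running count of active intervals.
Peak of 3 reached at 25.

3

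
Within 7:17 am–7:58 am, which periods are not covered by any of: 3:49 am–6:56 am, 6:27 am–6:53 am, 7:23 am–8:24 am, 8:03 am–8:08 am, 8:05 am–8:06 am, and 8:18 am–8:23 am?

7:17 am-7:23 am

After merging, the occupied span is 3:49 am-6:56 am, 7:23 am-8:24 am.
Uncovered inside 7:17 am-7:58 am: 7:17 am-7:23 am.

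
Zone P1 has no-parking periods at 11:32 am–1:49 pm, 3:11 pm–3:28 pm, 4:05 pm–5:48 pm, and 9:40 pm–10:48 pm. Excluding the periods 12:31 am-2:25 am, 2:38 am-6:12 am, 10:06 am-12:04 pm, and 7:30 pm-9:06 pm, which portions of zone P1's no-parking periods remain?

11:32 am-1:49 pm minus B → 12:04 pm-1:49 pm.
3:11 pm-3:28 pm: no B overlap → unchanged.
4:05 pm-5:48 pm: no B overlap → unchanged.
9:40 pm-10:48 pm: no B overlap → unchanged.

12:04 pm-1:49 pm, 3:11 pm-3:28 pm, 4:05 pm-5:48 pm, 9:40 pm-10:48 pm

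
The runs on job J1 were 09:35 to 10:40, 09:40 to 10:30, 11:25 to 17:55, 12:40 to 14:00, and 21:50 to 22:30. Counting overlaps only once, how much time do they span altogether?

8 h 15 min

Merged: 09:35–10:40, 11:25–17:55, 21:50–22:30.
Lengths: 1 h 5 min + 6 h 30 min + 40 min = 8 h 15 min.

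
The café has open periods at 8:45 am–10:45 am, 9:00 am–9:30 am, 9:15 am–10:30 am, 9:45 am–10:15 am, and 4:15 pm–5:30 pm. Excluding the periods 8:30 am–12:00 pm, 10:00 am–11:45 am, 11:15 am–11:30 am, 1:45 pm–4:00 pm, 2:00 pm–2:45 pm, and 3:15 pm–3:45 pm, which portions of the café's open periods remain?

4:15 pm–5:30 pm

A, merged: 8:45 am–10:45 am, 4:15 pm–5:30 pm.
B, merged: 8:30 am–12:00 pm, 1:45 pm–4:00 pm.
8:45 am–10:45 am: entirely removed.
4:15 pm–5:30 pm: nothing removed.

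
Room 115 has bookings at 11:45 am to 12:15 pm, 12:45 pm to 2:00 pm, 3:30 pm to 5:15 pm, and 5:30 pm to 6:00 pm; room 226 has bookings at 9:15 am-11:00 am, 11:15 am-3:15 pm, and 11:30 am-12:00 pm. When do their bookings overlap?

11:45 am–12:15 pm, 12:45 pm–2:00 pm

Merge the second list: 9:15 am–11:00 am, 11:15 am–3:15 pm.
11:45 am–12:15 pm ∩ B → 11:45 am–12:15 pm.
12:45 pm–2:00 pm ∩ B → 12:45 pm–2:00 pm.
3:30 pm–5:15 pm meets no B interval.
5:30 pm–6:00 pm meets no B interval.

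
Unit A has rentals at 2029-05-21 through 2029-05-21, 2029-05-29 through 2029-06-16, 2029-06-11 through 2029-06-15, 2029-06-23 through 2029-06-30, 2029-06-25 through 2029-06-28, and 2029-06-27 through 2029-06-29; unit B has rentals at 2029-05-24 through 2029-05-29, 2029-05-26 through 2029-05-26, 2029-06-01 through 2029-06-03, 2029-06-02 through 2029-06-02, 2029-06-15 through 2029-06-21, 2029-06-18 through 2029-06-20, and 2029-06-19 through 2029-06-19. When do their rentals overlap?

A, merged: 2029-05-21 through 2029-05-21, 2029-05-29 through 2029-06-16, 2029-06-23 through 2029-06-30.
B, merged: 2029-05-24 through 2029-05-29, 2029-06-01 through 2029-06-03, 2029-06-15 through 2029-06-21.
2029-05-21 through 2029-05-21: no overlap with the second set.
2029-05-29 through 2029-06-16 meets the second set on 2029-05-29 through 2029-05-29, 2029-06-01 through 2029-06-03, 2029-06-15 through 2029-06-16.
2029-06-23 through 2029-06-30: no overlap with the second set.

2029-05-29 through 2029-05-29, 2029-06-01 through 2029-06-03, 2029-06-15 through 2029-06-16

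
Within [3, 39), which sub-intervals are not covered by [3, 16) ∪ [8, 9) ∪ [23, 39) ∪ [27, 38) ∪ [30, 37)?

The merged coverage is [3, 16), [23, 39).
Complement within [3, 39): [16, 23).

[16, 23)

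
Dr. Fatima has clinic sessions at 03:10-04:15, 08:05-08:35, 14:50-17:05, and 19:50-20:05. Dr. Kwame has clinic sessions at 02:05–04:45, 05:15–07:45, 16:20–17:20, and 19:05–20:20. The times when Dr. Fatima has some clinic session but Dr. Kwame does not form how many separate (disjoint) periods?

2

A \ B = 08:05–08:35, 14:50–16:20.
That is 2 disjoint pieces.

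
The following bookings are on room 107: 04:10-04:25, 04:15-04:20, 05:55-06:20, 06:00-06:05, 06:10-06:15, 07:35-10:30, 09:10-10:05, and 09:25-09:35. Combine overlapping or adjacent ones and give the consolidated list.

04:10-04:25, 05:55-06:20, 07:35-10:30

04:15-04:20 overlaps/touches 04:10-04:25 → extend to 04:10-04:25.
05:55-06:20 is disjoint → start new block.
06:00-06:05 overlaps/touches 05:55-06:20 → extend to 05:55-06:20.
06:10-06:15 overlaps/touches 05:55-06:20 → extend to 05:55-06:20.
07:35-10:30 is disjoint → start new block.
09:10-10:05 overlaps/touches 07:35-10:30 → extend to 07:35-10:30.
09:25-09:35 overlaps/touches 07:35-10:30 → extend to 07:35-10:30.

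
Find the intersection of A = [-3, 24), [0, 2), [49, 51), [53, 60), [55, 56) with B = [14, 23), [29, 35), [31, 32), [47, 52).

[14, 23) ∪ [49, 51)

A, merged: [-3, 24), [49, 51), [53, 60).
B, merged: [14, 23), [29, 35), [47, 52).
[-3, 24) meets the second set on [14, 23).
[49, 51) meets the second set on [49, 51).
[53, 60): no overlap with the second set.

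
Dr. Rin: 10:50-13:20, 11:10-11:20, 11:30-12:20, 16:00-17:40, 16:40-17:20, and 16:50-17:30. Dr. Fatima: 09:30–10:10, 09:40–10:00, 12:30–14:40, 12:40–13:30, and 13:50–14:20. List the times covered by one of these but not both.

09:30-10:10, 10:50-12:30, 13:20-14:40, 16:00-17:40

Merge the first list: 10:50-13:20, 16:00-17:40.
Merge the second list: 09:30-10:10, 12:30-14:40.
A but not B: 10:50-12:30, 16:00-17:40.
B but not A: 09:30-10:10, 13:20-14:40.
Combining gives A △ B.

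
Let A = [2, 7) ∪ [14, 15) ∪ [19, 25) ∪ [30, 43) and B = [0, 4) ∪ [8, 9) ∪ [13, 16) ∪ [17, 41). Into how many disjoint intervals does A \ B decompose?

A \ B = [4, 7), [41, 43).
That is 2 disjoint pieces.

2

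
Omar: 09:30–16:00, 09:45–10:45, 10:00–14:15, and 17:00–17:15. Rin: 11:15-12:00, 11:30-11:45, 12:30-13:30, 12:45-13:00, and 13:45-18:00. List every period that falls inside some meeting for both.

First set merges to 09:30–16:00, 17:00–17:15.
Second set merges to 11:15–12:00, 12:30–13:30, 13:45–18:00.
09:30–16:00 overlaps B on 11:15–12:00, 12:30–13:30, 13:45–16:00.
17:00–17:15 overlaps B on 17:00–17:15.

11:15–12:00, 12:30–13:30, 13:45–16:00, 17:00–17:15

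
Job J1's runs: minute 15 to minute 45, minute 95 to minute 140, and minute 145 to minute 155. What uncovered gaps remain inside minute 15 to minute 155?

Covered (merged): minute 15 to minute 45, minute 95 to minute 140, minute 145 to minute 155.
Gaps within minute 15 to minute 155: minute 45 to minute 95, minute 140 to minute 145.

minute 45 to minute 95, minute 140 to minute 145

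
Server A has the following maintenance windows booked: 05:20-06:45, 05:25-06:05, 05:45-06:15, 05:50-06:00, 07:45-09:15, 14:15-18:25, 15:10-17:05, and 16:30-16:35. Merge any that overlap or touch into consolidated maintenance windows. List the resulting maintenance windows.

05:25–06:05 overlaps/touches 05:20–06:45 → extend to 05:20–06:45.
05:45–06:15 overlaps/touches 05:20–06:45 → extend to 05:20–06:45.
05:50–06:00 overlaps/touches 05:20–06:45 → extend to 05:20–06:45.
07:45–09:15 is disjoint → start new block.
14:15–18:25 is disjoint → start new block.
15:10–17:05 overlaps/touches 14:15–18:25 → extend to 14:15–18:25.
16:30–16:35 overlaps/touches 14:15–18:25 → extend to 14:15–18:25.

05:20–06:45, 07:45–09:15, 14:15–18:25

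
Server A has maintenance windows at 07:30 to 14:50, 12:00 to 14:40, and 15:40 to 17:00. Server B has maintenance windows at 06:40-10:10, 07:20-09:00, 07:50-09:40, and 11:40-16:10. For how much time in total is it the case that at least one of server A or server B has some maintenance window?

First set merges to 07:30-14:50, 15:40-17:00.
Second set merges to 06:40-10:10, 11:40-16:10.
A ∪ B = 06:40-17:00.
Total: 10 h 20 min.

10 h 20 min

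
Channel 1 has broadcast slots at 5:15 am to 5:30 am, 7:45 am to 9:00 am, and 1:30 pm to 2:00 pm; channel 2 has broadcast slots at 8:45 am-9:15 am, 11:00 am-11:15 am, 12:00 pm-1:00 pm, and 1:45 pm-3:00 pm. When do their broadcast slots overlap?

5:15 am–5:30 am falls entirely outside B.
7:45 am–9:00 am overlaps B on 8:45 am–9:00 am.
1:30 pm–2:00 pm overlaps B on 1:45 pm–2:00 pm.

8:45 am–9:00 am, 1:45 pm–2:00 pm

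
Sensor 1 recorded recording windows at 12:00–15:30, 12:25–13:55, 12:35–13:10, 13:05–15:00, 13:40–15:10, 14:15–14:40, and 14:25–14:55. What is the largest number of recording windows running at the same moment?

5

At 14:25, 5 of the intervals are simultaneously active.
No point has more.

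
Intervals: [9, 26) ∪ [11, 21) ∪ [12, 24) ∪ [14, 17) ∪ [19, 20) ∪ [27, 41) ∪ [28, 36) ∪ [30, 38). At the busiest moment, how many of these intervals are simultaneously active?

4

Sweep endpoints in order; track running count of active intervals.
Peak of 4 reached at 14.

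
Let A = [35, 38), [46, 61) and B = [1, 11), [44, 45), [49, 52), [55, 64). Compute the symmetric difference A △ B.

[1, 11) ∪ [35, 38) ∪ [44, 45) ∪ [46, 49) ∪ [52, 55) ∪ [61, 64)

A but not B: [35, 38), [46, 49), [52, 55).
B but not A: [1, 11), [44, 45), [61, 64).
Combining gives A △ B.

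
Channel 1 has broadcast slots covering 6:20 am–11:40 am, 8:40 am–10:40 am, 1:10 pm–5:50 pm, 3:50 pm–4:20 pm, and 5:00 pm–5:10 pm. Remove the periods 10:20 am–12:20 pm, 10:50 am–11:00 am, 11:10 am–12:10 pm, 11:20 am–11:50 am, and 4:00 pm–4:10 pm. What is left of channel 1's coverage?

6:20 am–10:20 am, 1:10 pm–4:00 pm, 4:10 pm–5:50 pm

Merge the first list: 6:20 am–11:40 am, 1:10 pm–5:50 pm.
Merge the second list: 10:20 am–12:20 pm, 4:00 pm–4:10 pm.
6:20 am–11:40 am \ B = 6:20 am–10:20 am.
1:10 pm–5:50 pm \ B = 1:10 pm–4:00 pm, 4:10 pm–5:50 pm.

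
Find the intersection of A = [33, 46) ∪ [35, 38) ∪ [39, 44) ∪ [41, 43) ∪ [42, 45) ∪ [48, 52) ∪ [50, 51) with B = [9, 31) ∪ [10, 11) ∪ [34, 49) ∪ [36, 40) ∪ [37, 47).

[34, 46) ∪ [48, 49)

A, merged: [33, 46), [48, 52).
B, merged: [9, 31), [34, 49).
[33, 46) meets the second set on [34, 46).
[48, 52) meets the second set on [48, 49).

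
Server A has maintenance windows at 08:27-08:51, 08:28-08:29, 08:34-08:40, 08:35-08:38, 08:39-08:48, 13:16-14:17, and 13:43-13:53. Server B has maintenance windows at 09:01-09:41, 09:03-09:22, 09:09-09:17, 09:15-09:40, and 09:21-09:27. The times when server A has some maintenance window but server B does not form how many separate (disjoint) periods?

2

First set merges to 08:27–08:51, 13:16–14:17.
Second set merges to 09:01–09:41.
A \ B = 08:27–08:51, 13:16–14:17.
That is 2 disjoint pieces.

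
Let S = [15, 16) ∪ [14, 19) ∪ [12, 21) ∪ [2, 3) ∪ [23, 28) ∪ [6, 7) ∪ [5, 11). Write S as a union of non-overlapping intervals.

[2, 3) ∪ [5, 11) ∪ [12, 21) ∪ [23, 28)

Sort by start: [2, 3), [5, 11), [6, 7), [12, 21), [14, 19), [15, 16), [23, 28).
[5, 11) is disjoint → start new block.
[6, 7) overlaps/touches [5, 11) → extend to [5, 11).
[12, 21) is disjoint → start new block.
[14, 19) overlaps/touches [12, 21) → extend to [12, 21).
[15, 16) overlaps/touches [12, 21) → extend to [12, 21).
[23, 28) is disjoint → start new block.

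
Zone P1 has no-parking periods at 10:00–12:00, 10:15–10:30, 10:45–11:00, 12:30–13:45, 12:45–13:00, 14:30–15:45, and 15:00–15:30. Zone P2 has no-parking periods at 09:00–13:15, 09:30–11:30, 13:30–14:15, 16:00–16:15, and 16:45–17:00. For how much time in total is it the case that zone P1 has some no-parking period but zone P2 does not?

A, merged: 10:00–12:00, 12:30–13:45, 14:30–15:45.
B, merged: 09:00–13:15, 13:30–14:15, 16:00–16:15, 16:45–17:00.
A \ B = 13:15–13:30, 14:30–15:45.
Total: 15 min + 1 h 15 min = 1 h 30 min.

1 h 30 min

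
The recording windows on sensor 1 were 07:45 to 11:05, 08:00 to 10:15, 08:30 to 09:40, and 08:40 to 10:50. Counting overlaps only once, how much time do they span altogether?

Merged: 07:45–11:05.
Length: 3 h 20 min.

3 h 20 min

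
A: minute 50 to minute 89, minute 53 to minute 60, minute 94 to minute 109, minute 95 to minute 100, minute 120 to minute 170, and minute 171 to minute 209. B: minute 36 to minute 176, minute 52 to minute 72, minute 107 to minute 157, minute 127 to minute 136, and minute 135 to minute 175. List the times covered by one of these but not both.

Merge the first list: minute 50 to minute 89, minute 94 to minute 109, minute 120 to minute 170, minute 171 to minute 209.
Merge the second list: minute 36 to minute 176.
A but not B: minute 176 to minute 209.
B but not A: minute 36 to minute 50, minute 89 to minute 94, minute 109 to minute 120, minute 170 to minute 171.
Combining gives A △ B.

minute 36 to minute 50, minute 89 to minute 94, minute 109 to minute 120, minute 170 to minute 171, minute 176 to minute 209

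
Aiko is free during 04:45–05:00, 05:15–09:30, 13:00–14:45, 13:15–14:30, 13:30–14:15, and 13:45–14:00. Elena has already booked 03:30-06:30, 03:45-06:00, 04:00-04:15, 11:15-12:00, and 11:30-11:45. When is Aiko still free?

06:30-09:30, 13:00-14:45

First set merges to 04:45-05:00, 05:15-09:30, 13:00-14:45.
Second set merges to 03:30-06:30, 11:15-12:00.
04:45-05:00 lies entirely inside B → drops out.
05:15-09:30 with B removed leaves 06:30-09:30.
13:00-14:45 is untouched.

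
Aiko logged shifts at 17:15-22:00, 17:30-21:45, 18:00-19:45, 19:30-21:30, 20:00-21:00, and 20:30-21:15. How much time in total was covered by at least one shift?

Merged: 17:15-22:00.
Length: 4 h 45 min.

4 h 45 min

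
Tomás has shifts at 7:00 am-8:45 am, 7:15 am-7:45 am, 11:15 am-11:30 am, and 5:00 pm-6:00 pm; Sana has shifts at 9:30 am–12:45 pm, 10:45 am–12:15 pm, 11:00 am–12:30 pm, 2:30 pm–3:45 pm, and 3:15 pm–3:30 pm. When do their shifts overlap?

Merge the first list: 7:00 am-8:45 am, 11:15 am-11:30 am, 5:00 pm-6:00 pm.
Merge the second list: 9:30 am-12:45 pm, 2:30 pm-3:45 pm.
7:00 am-8:45 am meets no B interval.
11:15 am-11:30 am ∩ B → 11:15 am-11:30 am.
5:00 pm-6:00 pm meets no B interval.

11:15 am-11:30 am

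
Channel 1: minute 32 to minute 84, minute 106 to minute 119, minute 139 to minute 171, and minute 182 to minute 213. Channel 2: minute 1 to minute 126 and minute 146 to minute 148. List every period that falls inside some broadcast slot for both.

minute 32 to minute 84 meets the second set on minute 32 to minute 84.
minute 106 to minute 119 meets the second set on minute 106 to minute 119.
minute 139 to minute 171 meets the second set on minute 146 to minute 148.
minute 182 to minute 213: no overlap with the second set.

minute 32 to minute 84, minute 106 to minute 119, minute 146 to minute 148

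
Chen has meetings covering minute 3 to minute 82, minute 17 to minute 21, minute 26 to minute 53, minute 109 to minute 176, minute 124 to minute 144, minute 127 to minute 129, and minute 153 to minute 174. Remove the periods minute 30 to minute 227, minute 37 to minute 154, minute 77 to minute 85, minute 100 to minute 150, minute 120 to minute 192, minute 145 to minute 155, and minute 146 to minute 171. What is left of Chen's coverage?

minute 3 to minute 30

A, merged: minute 3 to minute 82, minute 109 to minute 176.
B, merged: minute 30 to minute 227.
minute 3 to minute 82 with B removed leaves minute 3 to minute 30.
minute 109 to minute 176 lies entirely inside B → drops out.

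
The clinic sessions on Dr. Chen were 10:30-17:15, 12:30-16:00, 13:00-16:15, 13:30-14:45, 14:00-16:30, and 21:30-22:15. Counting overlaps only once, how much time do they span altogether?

Merged: 10:30–17:15, 21:30–22:15.
Lengths: 6 h 45 min + 45 min = 7 h 30 min.

7 h 30 min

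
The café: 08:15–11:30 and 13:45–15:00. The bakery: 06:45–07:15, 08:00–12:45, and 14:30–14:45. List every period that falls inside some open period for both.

08:15–11:30, 14:30–14:45

08:15–11:30 ∩ B → 08:15–11:30.
13:45–15:00 ∩ B → 14:30–14:45.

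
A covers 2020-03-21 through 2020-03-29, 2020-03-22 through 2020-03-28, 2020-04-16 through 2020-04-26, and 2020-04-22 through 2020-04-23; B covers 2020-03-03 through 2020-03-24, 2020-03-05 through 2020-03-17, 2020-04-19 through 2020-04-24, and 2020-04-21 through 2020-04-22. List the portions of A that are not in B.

2020-03-25 through 2020-03-29, 2020-04-16 through 2020-04-18, 2020-04-25 through 2020-04-26

First set merges to 2020-03-21 through 2020-03-29, 2020-04-16 through 2020-04-26.
Second set merges to 2020-03-03 through 2020-03-24, 2020-04-19 through 2020-04-24.
2020-03-21 through 2020-03-29 with B removed leaves 2020-03-25 through 2020-03-29.
2020-04-16 through 2020-04-26 with B removed leaves 2020-04-16 through 2020-04-18, 2020-04-25 through 2020-04-26.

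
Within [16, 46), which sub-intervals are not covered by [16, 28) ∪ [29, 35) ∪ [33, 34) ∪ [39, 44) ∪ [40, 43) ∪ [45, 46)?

[28, 29) ∪ [35, 39) ∪ [44, 45)

Covered (merged): [16, 28), [29, 35), [39, 44), [45, 46).
Uncovered inside [16, 46): [28, 29), [35, 39), [44, 45).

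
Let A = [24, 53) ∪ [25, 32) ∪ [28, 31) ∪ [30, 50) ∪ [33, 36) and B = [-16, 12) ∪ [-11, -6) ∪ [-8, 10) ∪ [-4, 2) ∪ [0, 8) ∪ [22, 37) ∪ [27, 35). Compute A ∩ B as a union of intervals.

[24, 37)

A, merged: [24, 53).
B, merged: [-16, 12), [22, 37).
[24, 53) meets the second set on [24, 37).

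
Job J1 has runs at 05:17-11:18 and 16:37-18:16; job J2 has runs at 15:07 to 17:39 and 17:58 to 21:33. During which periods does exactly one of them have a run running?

05:17–11:18, 15:07–16:37, 17:39–17:58, 18:16–21:33

Only in the first: 05:17–11:18, 17:39–17:58.
Only in the second: 15:07–16:37, 18:16–21:33.
Together these are the periods covered by exactly one.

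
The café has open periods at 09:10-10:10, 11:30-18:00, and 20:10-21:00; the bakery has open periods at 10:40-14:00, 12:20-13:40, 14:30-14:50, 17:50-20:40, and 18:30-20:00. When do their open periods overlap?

11:30–14:00, 14:30–14:50, 17:50–18:00, 20:10–20:40

Merge the second list: 10:40–14:00, 14:30–14:50, 17:50–20:40.
09:10–10:10 meets no B interval.
11:30–18:00 ∩ B → 11:30–14:00, 14:30–14:50, 17:50–18:00.
20:10–21:00 ∩ B → 20:10–20:40.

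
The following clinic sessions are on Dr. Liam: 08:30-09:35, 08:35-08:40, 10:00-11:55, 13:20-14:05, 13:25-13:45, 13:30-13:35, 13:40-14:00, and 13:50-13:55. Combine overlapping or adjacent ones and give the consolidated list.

08:35-08:40 overlaps/touches 08:30-09:35 → extend to 08:30-09:35.
10:00-11:55 is disjoint → start new block.
13:20-14:05 is disjoint → start new block.
13:25-13:45 overlaps/touches 13:20-14:05 → extend to 13:20-14:05.
13:30-13:35 overlaps/touches 13:20-14:05 → extend to 13:20-14:05.
13:40-14:00 overlaps/touches 13:20-14:05 → extend to 13:20-14:05.
13:50-13:55 overlaps/touches 13:20-14:05 → extend to 13:20-14:05.

08:30-09:35, 10:00-11:55, 13:20-14:05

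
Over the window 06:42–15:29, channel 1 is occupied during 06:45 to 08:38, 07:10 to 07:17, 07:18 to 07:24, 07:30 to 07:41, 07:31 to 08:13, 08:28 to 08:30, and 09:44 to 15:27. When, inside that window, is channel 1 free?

The merged coverage is 06:45–08:38, 09:44–15:27.
Gaps within 06:42–15:29: 06:42–06:45, 08:38–09:44, 15:27–15:29.

06:42–06:45, 08:38–09:44, 15:27–15:29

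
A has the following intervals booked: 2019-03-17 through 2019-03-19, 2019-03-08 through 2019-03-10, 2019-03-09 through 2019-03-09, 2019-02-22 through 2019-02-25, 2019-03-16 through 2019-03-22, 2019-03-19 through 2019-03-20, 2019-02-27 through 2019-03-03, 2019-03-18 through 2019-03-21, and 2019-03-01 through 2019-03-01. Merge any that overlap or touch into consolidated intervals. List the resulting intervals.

2019-02-22 through 2019-02-25, 2019-02-27 through 2019-03-03, 2019-03-08 through 2019-03-10, 2019-03-16 through 2019-03-22

Sort by start: 2019-02-22 through 2019-02-25, 2019-02-27 through 2019-03-03, 2019-03-01 through 2019-03-01, 2019-03-08 through 2019-03-10, 2019-03-09 through 2019-03-09, 2019-03-16 through 2019-03-22, 2019-03-17 through 2019-03-19, 2019-03-18 through 2019-03-21, 2019-03-19 through 2019-03-20.
2019-02-27 through 2019-03-03 is disjoint → start new block.
2019-03-01 through 2019-03-01 overlaps/touches 2019-02-27 through 2019-03-03 → extend to 2019-02-27 through 2019-03-03.
2019-03-08 through 2019-03-10 is disjoint → start new block.
2019-03-09 through 2019-03-09 overlaps/touches 2019-03-08 through 2019-03-10 → extend to 2019-03-08 through 2019-03-10.
2019-03-16 through 2019-03-22 is disjoint → start new block.
2019-03-17 through 2019-03-19 overlaps/touches 2019-03-16 through 2019-03-22 → extend to 2019-03-16 through 2019-03-22.
2019-03-18 through 2019-03-21 overlaps/touches 2019-03-16 through 2019-03-22 → extend to 2019-03-16 through 2019-03-22.
2019-03-19 through 2019-03-20 overlaps/touches 2019-03-16 through 2019-03-22 → extend to 2019-03-16 through 2019-03-22.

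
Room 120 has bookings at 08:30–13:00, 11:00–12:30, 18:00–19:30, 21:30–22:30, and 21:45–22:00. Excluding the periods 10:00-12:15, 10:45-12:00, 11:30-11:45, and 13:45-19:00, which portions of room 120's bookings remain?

08:30–10:00, 12:15–13:00, 19:00–19:30, 21:30–22:30

First set merges to 08:30–13:00, 18:00–19:30, 21:30–22:30.
Second set merges to 10:00–12:15, 13:45–19:00.
08:30–13:00 minus B → 08:30–10:00, 12:15–13:00.
18:00–19:30 minus B → 19:00–19:30.
21:30–22:30: no B overlap → unchanged.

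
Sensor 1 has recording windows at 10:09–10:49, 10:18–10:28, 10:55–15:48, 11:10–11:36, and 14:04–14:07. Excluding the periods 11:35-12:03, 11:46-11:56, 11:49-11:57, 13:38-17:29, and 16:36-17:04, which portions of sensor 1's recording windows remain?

First set merges to 10:09-10:49, 10:55-15:48.
Second set merges to 11:35-12:03, 13:38-17:29.
10:09-10:49: no B overlap → unchanged.
10:55-15:48 minus B → 10:55-11:35, 12:03-13:38.

10:09-10:49, 10:55-11:35, 12:03-13:38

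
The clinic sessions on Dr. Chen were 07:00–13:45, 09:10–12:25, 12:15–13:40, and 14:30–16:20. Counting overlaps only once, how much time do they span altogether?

8 h 35 min

Merged: 07:00-13:45, 14:30-16:20.
Lengths: 6 h 45 min + 1 h 50 min = 8 h 35 min.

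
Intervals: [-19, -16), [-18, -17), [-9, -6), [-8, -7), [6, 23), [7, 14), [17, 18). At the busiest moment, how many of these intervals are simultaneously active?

2

Walk the sorted start/end points keeping a running depth.
The depth first hits 2 at -18.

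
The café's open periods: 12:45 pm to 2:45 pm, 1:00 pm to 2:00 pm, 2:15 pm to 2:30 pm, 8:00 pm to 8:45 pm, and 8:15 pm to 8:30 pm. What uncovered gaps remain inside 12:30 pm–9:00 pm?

12:30 pm-12:45 pm, 2:45 pm-8:00 pm, 8:45 pm-9:00 pm

After merging, the occupied span is 12:45 pm-2:45 pm, 8:00 pm-8:45 pm.
Complement within 12:30 pm-9:00 pm: 12:30 pm-12:45 pm, 2:45 pm-8:00 pm, 8:45 pm-9:00 pm.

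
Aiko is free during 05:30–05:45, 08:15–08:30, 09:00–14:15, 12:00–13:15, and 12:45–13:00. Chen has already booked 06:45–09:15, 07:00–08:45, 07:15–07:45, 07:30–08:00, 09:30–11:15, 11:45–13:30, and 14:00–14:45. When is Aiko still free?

05:30–05:45, 09:15–09:30, 11:15–11:45, 13:30–14:00

First set merges to 05:30–05:45, 08:15–08:30, 09:00–14:15.
Second set merges to 06:45–09:15, 09:30–11:15, 11:45–13:30, 14:00–14:45.
05:30–05:45: nothing removed.
08:15–08:30: entirely removed.
09:00–14:15 \ B = 09:15–09:30, 11:15–11:45, 13:30–14:00.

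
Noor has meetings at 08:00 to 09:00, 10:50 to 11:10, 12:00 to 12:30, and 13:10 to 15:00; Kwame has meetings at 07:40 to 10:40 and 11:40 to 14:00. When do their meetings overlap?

08:00–09:00, 12:00–12:30, 13:10–14:00

08:00–09:00 overlaps B on 08:00–09:00.
10:50–11:10 falls entirely outside B.
12:00–12:30 overlaps B on 12:00–12:30.
13:10–15:00 overlaps B on 13:10–14:00.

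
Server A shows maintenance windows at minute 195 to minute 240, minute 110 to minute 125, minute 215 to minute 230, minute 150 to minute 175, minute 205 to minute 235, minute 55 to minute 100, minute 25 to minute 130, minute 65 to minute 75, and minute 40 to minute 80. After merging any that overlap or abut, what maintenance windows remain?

minute 25 to minute 130, minute 150 to minute 175, minute 195 to minute 240

Sort by start: minute 25 to minute 130, minute 40 to minute 80, minute 55 to minute 100, minute 65 to minute 75, minute 110 to minute 125, minute 150 to minute 175, minute 195 to minute 240, minute 205 to minute 235, minute 215 to minute 230.
minute 40 to minute 80 overlaps/touches minute 25 to minute 130 → extend to minute 25 to minute 130.
minute 55 to minute 100 overlaps/touches minute 25 to minute 130 → extend to minute 25 to minute 130.
minute 65 to minute 75 overlaps/touches minute 25 to minute 130 → extend to minute 25 to minute 130.
minute 110 to minute 125 overlaps/touches minute 25 to minute 130 → extend to minute 25 to minute 130.
minute 150 to minute 175 is disjoint → start new block.
minute 195 to minute 240 is disjoint → start new block.
minute 205 to minute 235 overlaps/touches minute 195 to minute 240 → extend to minute 195 to minute 240.
minute 215 to minute 230 overlaps/touches minute 195 to minute 240 → extend to minute 195 to minute 240.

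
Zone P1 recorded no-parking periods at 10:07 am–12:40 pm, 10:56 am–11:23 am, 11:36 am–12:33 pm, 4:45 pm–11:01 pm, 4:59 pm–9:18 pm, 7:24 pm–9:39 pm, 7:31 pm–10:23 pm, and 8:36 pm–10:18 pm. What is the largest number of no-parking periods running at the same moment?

Walk the sorted start/end points keeping a running depth.
The depth first hits 5 at 8:36 pm.

5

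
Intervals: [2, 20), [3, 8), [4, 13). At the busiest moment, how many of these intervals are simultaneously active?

Sweep endpoints in order; track running count of active intervals.
Peak of 3 reached at 4.

3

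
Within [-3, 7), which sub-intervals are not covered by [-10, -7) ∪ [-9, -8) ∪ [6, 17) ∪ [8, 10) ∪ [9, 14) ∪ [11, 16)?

[-3, 6)

After merging, the occupied span is [-10, -7), [6, 17).
Complement within [-3, 7): [-3, 6).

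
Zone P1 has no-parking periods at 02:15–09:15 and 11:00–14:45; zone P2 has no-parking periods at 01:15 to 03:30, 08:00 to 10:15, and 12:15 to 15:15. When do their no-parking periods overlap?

02:15–09:15 overlaps B on 02:15–03:30, 08:00–09:15.
11:00–14:45 overlaps B on 12:15–14:45.

02:15–03:30, 08:00–09:15, 12:15–14:45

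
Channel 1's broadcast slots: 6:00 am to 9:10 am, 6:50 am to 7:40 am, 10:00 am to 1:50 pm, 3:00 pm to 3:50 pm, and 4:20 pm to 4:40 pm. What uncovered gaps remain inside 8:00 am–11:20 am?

After merging, the occupied span is 6:00 am-9:10 am, 10:00 am-1:50 pm, 3:00 pm-3:50 pm, 4:20 pm-4:40 pm.
Gaps within 8:00 am-11:20 am: 9:10 am-10:00 am.

9:10 am-10:00 am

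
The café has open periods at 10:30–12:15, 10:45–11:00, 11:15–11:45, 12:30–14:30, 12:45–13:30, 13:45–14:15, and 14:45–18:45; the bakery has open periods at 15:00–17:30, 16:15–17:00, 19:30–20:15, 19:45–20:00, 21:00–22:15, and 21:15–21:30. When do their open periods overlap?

15:00-17:30

First set merges to 10:30-12:15, 12:30-14:30, 14:45-18:45.
Second set merges to 15:00-17:30, 19:30-20:15, 21:00-22:15.
10:30-12:15 meets no B interval.
12:30-14:30 meets no B interval.
14:45-18:45 ∩ B → 15:00-17:30.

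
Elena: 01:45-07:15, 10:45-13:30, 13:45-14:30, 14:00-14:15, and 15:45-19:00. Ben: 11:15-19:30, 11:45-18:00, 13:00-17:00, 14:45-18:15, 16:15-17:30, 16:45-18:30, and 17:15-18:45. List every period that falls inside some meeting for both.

11:15–13:30, 13:45–14:30, 15:45–19:00

A, merged: 01:45–07:15, 10:45–13:30, 13:45–14:30, 15:45–19:00.
B, merged: 11:15–19:30.
01:45–07:15: no overlap with the second set.
10:45–13:30 meets the second set on 11:15–13:30.
13:45–14:30 meets the second set on 13:45–14:30.
15:45–19:00 meets the second set on 15:45–19:00.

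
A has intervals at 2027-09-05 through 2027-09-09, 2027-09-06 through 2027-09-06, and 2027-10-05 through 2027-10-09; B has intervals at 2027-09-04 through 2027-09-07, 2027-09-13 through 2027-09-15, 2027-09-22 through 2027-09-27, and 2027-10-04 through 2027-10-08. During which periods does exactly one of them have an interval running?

2027-09-04 through 2027-09-04, 2027-09-08 through 2027-09-09, 2027-09-13 through 2027-09-15, 2027-09-22 through 2027-09-27, 2027-10-04 through 2027-10-04, 2027-10-09 through 2027-10-09

A, merged: 2027-09-05 through 2027-09-09, 2027-10-05 through 2027-10-09.
Only in the first: 2027-09-08 through 2027-09-09, 2027-10-09 through 2027-10-09.
Only in the second: 2027-09-04 through 2027-09-04, 2027-09-13 through 2027-09-15, 2027-09-22 through 2027-09-27, 2027-10-04 through 2027-10-04.
Together these are the periods covered by exactly one.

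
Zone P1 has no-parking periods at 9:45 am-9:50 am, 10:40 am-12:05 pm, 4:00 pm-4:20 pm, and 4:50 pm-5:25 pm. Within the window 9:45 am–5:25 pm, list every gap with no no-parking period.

9:50 am–10:40 am, 12:05 pm–4:00 pm, 4:20 pm–4:50 pm

Covered (merged): 9:45 am–9:50 am, 10:40 am–12:05 pm, 4:00 pm–4:20 pm, 4:50 pm–5:25 pm.
Uncovered inside 9:45 am–5:25 pm: 9:50 am–10:40 am, 12:05 pm–4:00 pm, 4:20 pm–4:50 pm.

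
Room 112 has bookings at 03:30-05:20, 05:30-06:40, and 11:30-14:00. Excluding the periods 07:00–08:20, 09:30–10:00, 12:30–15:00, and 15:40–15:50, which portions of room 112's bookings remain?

03:30–05:20: nothing removed.
05:30–06:40: nothing removed.
11:30–14:00 \ B = 11:30–12:30.

03:30–05:20, 05:30–06:40, 11:30–12:30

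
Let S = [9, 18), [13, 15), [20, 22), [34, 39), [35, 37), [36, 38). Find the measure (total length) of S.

Merged: [9, 18), [20, 22), [34, 39).
Lengths: 9 + 2 + 5 = 16.

16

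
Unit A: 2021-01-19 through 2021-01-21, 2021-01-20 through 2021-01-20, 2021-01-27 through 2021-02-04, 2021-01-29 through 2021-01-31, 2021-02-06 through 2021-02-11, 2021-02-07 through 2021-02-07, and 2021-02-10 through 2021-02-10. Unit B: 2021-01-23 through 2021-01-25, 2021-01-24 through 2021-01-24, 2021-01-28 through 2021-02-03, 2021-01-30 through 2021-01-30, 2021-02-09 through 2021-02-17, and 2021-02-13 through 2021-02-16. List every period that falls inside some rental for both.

2021-01-28 through 2021-02-03, 2021-02-09 through 2021-02-11

Merge the first list: 2021-01-19 through 2021-01-21, 2021-01-27 through 2021-02-04, 2021-02-06 through 2021-02-11.
Merge the second list: 2021-01-23 through 2021-01-25, 2021-01-28 through 2021-02-03, 2021-02-09 through 2021-02-17.
2021-01-19 through 2021-01-21 falls entirely outside B.
2021-01-27 through 2021-02-04 overlaps B on 2021-01-28 through 2021-02-03.
2021-02-06 through 2021-02-11 overlaps B on 2021-02-09 through 2021-02-11.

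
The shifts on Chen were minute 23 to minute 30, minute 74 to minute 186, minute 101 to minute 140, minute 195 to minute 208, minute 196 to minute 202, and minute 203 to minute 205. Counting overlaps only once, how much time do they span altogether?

132 minutes

Merged: minute 23 to minute 30, minute 74 to minute 186, minute 195 to minute 208.
Lengths: 7 minutes + 112 minutes + 13 minutes = 132 minutes.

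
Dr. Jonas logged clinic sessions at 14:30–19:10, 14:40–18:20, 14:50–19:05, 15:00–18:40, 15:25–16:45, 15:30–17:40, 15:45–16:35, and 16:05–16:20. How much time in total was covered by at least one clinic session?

Merged: 14:30–19:10.
Length: 4 h 40 min.

4 h 40 min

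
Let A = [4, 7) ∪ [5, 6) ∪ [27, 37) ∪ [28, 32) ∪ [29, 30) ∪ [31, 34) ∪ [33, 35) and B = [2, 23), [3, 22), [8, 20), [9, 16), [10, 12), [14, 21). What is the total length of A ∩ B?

First set merges to [4, 7), [27, 37).
Second set merges to [2, 23).
A ∩ B = [4, 7).
Total: 3.

3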